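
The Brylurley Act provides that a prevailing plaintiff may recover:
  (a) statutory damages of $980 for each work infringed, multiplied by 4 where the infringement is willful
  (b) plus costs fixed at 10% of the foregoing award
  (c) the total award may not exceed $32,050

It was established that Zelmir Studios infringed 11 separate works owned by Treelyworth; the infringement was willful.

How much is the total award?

$32,050

Statutory damages: 11 × $980 = $10,780
Multiplied by 4: 4 × $10,780 = $43,120
Costs: 10% of $43,120 = $4,312
Award plus costs: $43,120 + $4,312 = $47,432
Cap at $32,050: $47,432 exceeds the cap → $32,050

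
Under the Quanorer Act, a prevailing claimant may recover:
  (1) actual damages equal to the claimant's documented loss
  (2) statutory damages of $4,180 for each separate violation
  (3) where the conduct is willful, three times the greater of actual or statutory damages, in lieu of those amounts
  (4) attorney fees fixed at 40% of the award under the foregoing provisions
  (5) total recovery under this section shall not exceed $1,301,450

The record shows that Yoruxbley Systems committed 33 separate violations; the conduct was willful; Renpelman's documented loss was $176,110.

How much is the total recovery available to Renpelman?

Statutory damages: 33 × $4,180 = $137,940
Greater of actual damages ($176,110) or statutory damages ($137,940): $176,110
Trebled: 3 × $176,110 = $528,330
Attorney fees: 40% of $528,330 = $211,332
Total before cap: $528,330 + $211,332 = $739,662
Cap at $1,301,450: $739,662 is within the cap, no reduction.

$739,662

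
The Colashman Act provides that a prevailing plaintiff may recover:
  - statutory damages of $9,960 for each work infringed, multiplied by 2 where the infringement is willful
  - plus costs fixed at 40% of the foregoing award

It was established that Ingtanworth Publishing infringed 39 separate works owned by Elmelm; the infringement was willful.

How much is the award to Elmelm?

$1,087,632

Statutory damages: 39 × $9,960 = $388,440
Doubled: 2 × $388,440 = $776,880
Costs: 40% of $776,880 = $310,752
Award plus costs: $776,880 + $310,752 = $1,087,632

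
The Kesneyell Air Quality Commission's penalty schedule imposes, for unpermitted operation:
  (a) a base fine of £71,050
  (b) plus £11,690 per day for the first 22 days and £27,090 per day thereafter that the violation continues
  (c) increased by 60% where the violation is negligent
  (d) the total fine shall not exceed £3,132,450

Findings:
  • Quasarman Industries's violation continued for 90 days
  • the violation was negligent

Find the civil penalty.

£3,132,450

First 22 days: 22 × £11,690 = £257,180
Remaining days: (90 − 22) × £27,090 = £1,842,120
Per-day component: £257,180 + £1,842,120 = £2,099,300
Base plus per-day: £71,050 + £2,099,300 = £2,170,350
Enhancement: 60% of £2,170,350 = £1,302,210
Enhanced fine: £2,170,350 + £1,302,210 = £3,472,560
Cap at £3,132,450: £3,472,560 exceeds the cap → £3,132,450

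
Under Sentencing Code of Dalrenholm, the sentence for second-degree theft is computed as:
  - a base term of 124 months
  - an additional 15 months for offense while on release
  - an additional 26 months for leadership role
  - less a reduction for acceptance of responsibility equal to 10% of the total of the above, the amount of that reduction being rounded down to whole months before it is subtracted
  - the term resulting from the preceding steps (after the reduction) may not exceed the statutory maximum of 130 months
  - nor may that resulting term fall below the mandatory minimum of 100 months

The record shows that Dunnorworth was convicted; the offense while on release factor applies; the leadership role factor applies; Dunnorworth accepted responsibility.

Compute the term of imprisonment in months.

Offense while on release enhancement: +15 months
Leadership role enhancement: +26 months
Adjusted term: 124 months + 15 months + 26 months = 165 months
Acceptance of responsibility reduction: 10% of 165 months = 16 months (rounded down)
After reduction: 165 − 16 = 149 months
Cap at 130 months: 149 months exceeds the cap → 130 months
Minimum 100 months: 130 months meets the minimum, no increase.

130 months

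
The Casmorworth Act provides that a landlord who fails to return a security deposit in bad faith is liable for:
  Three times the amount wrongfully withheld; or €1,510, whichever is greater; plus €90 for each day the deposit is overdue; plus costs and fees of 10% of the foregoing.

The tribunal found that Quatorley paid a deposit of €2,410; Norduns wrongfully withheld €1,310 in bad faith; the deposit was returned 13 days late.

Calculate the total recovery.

€5,610

Trebled: 3 × €1,310 = €3,930
Minimum €1,510: €3,930 meets the minimum, no increase.
Late-return penalty: 13 × €90 = €1,170
Damages plus late penalty: €3,930 + €1,170 = €5,100
Costs and fees: 10% of €5,100 = €510
Total recovery: €5,100 + €510 = €5,610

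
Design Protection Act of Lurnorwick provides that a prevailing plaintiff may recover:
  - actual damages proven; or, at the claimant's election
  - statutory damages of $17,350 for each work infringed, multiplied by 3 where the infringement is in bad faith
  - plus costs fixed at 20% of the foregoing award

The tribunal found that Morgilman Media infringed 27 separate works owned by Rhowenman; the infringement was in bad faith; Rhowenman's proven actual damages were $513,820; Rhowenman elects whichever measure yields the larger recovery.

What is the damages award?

Statutory damages: 27 × $17,350 = $468,450
Trebled: 3 × $468,450 = $1,405,350
Greater of actual damages ($513,820) or enhanced statutory damages ($1,405,350): $1,405,350
Costs: 20% of $1,405,350 = $281,070
Award plus costs: $1,405,350 + $281,070 = $1,686,420

$1,686,420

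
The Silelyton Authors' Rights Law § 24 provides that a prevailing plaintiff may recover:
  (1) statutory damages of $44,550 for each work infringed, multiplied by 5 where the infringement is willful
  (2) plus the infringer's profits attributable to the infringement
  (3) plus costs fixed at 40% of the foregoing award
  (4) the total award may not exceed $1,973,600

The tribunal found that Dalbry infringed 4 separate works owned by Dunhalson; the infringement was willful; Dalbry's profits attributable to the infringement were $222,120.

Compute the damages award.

Statutory damages: 4 × $44,550 = $178,200
Multiplied by 5: 5 × $178,200 = $891,000
Combined award: $891,000 + $222,120 = $1,113,120
Costs: 40% of $1,113,120 = $445,248
Award plus costs: $1,113,120 + $445,248 = $1,558,368
Cap at $1,973,600: $1,558,368 is within the cap, no reduction.

$1,558,368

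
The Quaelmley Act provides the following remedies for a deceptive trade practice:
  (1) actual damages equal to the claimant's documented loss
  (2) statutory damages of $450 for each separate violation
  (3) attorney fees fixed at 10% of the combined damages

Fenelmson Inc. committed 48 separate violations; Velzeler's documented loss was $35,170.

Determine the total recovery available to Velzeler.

Statutory damages: 48 × $450 = $21,600
Combined damages: $35,170 + $21,600 = $56,770
Attorney fees: 10% of $56,770 = $5,677
Total recovery: $56,770 + $5,677 = $62,447

Total recovery: $62,447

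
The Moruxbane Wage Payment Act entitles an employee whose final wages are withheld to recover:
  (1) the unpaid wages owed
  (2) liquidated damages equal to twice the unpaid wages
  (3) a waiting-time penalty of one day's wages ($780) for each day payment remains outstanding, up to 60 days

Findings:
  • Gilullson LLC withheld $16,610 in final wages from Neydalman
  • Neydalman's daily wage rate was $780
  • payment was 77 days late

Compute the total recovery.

Doubled: 2 × $16,610 = $33,220
Penalty days: min(77, 60) = 60
Waiting-time penalty: 60 × $780 = $46,800
Total award: $16,610 + $33,220 + $46,800 = $96,630

Total award: $96,630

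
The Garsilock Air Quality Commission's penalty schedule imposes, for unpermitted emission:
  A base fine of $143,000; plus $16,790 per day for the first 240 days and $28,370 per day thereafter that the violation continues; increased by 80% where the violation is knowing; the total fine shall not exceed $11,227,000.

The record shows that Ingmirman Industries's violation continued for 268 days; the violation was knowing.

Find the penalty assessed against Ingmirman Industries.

Civil penalty: $8,940,528

First 240 days: 240 × $16,790 = $4,029,600
Remaining days: (268 − 240) × $28,370 = $794,360
Per-day component: $4,029,600 + $794,360 = $4,823,960
Base plus per-day: $143,000 + $4,823,960 = $4,966,960
Enhancement: 80% of $4,966,960 = $3,973,568
Enhanced fine: $4,966,960 + $3,973,568 = $8,940,528
Cap at $11,227,000: $8,940,528 is within the cap, no reduction.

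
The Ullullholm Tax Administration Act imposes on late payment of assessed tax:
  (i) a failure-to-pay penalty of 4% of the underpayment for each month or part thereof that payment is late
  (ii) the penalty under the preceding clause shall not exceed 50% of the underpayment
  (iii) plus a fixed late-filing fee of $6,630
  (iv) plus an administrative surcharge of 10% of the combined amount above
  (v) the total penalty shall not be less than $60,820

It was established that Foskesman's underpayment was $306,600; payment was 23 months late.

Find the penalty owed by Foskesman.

Accrued rate: 4% × 23 = 92%, capped at 50% → 50%
Failure-to-pay penalty: 50% of $306,600 = $153,300
Penalty before surcharge: $153,300 + $6,630 = $159,930
Administrative surcharge: 10% of $159,930 = $15,993
Total penalty: $159,930 + $15,993 = $175,923
Minimum $60,820: $175,923 meets the minimum, no increase.

$175,923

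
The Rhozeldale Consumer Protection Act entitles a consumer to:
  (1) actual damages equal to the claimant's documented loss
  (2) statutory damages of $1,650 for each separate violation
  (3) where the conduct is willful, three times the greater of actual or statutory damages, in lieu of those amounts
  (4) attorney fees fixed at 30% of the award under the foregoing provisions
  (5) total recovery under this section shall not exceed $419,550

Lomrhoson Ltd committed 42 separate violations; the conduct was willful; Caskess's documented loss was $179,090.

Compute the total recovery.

$419,550

Statutory damages: 42 × $1,650 = $69,300
Greater of actual damages ($179,090) or statutory damages ($69,300): $179,090
Trebled: 3 × $179,090 = $537,270
Attorney fees: 30% of $537,270 = $161,181
Total before cap: $537,270 + $161,181 = $698,451
Cap at $419,550: $698,451 exceeds the cap → $419,550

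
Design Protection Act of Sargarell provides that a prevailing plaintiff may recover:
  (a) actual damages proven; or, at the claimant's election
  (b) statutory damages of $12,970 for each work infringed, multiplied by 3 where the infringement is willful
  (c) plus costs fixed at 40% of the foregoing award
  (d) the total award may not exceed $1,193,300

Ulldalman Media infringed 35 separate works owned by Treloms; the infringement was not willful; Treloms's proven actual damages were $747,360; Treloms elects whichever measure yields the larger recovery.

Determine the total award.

Award: $1,046,304

Statutory damages: 35 × $12,970 = $453,950
Infringement not willful: no ×3 enhancement.
Greater of actual damages ($747,360) or statutory damages ($453,950): $747,360
Costs: 40% of $747,360 = $298,944
Award plus costs: $747,360 + $298,944 = $1,046,304
Cap at $1,193,300: $1,046,304 is within the cap, no reduction.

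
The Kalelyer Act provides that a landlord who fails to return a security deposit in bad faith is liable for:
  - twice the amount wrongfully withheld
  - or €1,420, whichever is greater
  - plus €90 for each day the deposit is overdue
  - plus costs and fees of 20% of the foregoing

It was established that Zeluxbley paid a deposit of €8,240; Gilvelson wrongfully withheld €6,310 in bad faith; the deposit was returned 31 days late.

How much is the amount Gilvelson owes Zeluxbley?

€18,492

Doubled: 2 × €6,310 = €12,620
Minimum €1,420: €12,620 meets the minimum, no increase.
Late-return penalty: 31 × €90 = €2,790
Damages plus late penalty: €12,620 + €2,790 = €15,410
Costs and fees: 20% of €15,410 = €3,082
Total recovery: €15,410 + €3,082 = €18,492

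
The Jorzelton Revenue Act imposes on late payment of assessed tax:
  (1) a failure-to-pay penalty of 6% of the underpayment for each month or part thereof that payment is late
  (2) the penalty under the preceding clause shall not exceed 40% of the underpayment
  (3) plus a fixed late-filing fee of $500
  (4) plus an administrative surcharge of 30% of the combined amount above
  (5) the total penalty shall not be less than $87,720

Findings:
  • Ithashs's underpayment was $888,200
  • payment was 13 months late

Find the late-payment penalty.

Penalty: $462,514

Accrued rate: 6% × 13 = 78%, capped at 40% → 40%
Failure-to-pay penalty: 40% of $888,200 = $355,280
Penalty before surcharge: $355,280 + $500 = $355,780
Administrative surcharge: 30% of $355,780 = $106,734
Total penalty: $355,780 + $106,734 = $462,514
Minimum $87,720: $462,514 meets the minimum, no increase.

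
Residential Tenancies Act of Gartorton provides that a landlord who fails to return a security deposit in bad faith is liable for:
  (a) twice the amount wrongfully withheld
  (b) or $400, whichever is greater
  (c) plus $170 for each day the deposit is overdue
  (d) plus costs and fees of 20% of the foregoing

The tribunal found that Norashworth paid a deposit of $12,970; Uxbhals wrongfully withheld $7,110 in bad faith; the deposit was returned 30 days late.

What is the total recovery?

$23,184

Doubled: 2 × $7,110 = $14,220
Minimum $400: $14,220 meets the minimum, no increase.
Late-return penalty: 30 × $170 = $5,100
Damages plus late penalty: $14,220 + $5,100 = $19,320
Costs and fees: 20% of $19,320 = $3,864
Total recovery: $19,320 + $3,864 = $23,184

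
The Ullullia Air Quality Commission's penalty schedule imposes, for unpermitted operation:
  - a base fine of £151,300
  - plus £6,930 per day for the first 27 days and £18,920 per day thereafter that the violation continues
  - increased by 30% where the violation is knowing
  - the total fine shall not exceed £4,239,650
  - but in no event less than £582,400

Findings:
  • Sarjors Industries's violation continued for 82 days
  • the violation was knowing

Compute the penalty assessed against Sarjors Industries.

£1,792,713

First 27 days: 27 × £6,930 = £187,110
Remaining days: (82 − 27) × £18,920 = £1,040,600
Per-day component: £187,110 + £1,040,600 = £1,227,710
Base plus per-day: £151,300 + £1,227,710 = £1,379,010
Enhancement: 30% of £1,379,010 = £413,703
Enhanced fine: £1,379,010 + £413,703 = £1,792,713
Cap at £4,239,650: £1,792,713 is within the cap, no reduction.
Minimum £582,400: £1,792,713 meets the minimum, no increase.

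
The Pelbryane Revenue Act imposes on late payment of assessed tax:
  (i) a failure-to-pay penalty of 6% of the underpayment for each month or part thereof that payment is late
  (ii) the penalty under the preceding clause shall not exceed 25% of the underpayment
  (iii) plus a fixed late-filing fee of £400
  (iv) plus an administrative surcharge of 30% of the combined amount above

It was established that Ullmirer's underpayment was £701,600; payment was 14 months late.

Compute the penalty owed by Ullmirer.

Accrued rate: 6% × 14 = 84%, capped at 25% → 25%
Failure-to-pay penalty: 25% of £701,600 = £175,400
Penalty before surcharge: £175,400 + £400 = £175,800
Administrative surcharge: 30% of £175,800 = £52,740
Total penalty: £175,800 + £52,740 = £228,540

£228,540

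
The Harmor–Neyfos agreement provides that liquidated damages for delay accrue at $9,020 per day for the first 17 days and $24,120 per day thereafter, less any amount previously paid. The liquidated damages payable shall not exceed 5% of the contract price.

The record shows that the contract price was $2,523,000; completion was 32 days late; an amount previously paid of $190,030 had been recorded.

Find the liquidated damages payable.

First 17 days: 17 × $9,020 = $153,340
Remaining days: (32 − 17) × $24,120 = $361,800
Accrued per-day damages: $153,340 + $361,800 = $515,140
Less amount previously paid: $515,140 − $190,030 = $325,110
Cap: 5% of $2,523,000 = $126,150
Cap at $126,150: $325,110 exceeds the cap → $126,150

Liquidated damages: $126,150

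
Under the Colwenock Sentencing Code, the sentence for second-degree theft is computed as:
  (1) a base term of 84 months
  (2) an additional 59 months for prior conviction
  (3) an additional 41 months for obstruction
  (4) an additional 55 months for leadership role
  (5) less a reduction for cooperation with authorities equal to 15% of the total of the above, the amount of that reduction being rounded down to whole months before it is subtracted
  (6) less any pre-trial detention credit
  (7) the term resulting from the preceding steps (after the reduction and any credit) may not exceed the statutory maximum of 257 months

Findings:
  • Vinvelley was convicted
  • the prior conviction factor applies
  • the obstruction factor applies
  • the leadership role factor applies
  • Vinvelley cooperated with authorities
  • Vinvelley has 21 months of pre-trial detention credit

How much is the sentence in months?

183 months

Prior conviction enhancement: +59 months
Obstruction enhancement: +41 months
Leadership role enhancement: +55 months
Adjusted term: 84 months + 59 months + 41 months + 55 months = 239 months
Cooperation with authorities reduction: 15% of 239 months = 35 months (rounded down)
After reduction: 239 − 35 = 204 months
Less pre-trial detention credit: 204 months − 21 months = 183 months
Cap at 257 months: 183 months is within the cap, no reduction.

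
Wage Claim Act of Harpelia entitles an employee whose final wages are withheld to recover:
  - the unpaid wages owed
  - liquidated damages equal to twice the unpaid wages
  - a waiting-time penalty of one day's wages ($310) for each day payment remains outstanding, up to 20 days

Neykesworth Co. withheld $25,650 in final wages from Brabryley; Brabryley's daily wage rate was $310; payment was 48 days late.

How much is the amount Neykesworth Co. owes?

Doubled: 2 × $25,650 = $51,300
Penalty days: min(48, 20) = 20
Waiting-time penalty: 20 × $310 = $6,200
Total award: $25,650 + $51,300 + $6,200 = $83,150

$83,150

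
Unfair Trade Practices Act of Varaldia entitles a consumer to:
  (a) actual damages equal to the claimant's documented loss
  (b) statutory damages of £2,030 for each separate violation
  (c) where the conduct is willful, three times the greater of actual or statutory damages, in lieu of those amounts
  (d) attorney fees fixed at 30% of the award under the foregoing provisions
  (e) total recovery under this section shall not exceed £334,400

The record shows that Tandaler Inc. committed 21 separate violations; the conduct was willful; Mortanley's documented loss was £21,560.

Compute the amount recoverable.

Statutory damages: 21 × £2,030 = £42,630
Greater of actual damages (£21,560) or statutory damages (£42,630): £42,630
Trebled: 3 × £42,630 = £127,890
Attorney fees: 30% of £127,890 = £38,367
Total before cap: £127,890 + £38,367 = £166,257
Cap at £334,400: £166,257 is within the cap, no reduction.

Total recovery: £166,257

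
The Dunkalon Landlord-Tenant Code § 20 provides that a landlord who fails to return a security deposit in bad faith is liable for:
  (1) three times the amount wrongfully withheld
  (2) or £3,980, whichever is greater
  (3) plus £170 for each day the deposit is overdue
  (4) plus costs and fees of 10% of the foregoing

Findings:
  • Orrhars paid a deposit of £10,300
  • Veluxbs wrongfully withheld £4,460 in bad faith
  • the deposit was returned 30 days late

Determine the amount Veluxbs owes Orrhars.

£20,328

Trebled: 3 × £4,460 = £13,380
Minimum £3,980: £13,380 meets the minimum, no increase.
Late-return penalty: 30 × £170 = £5,100
Damages plus late penalty: £13,380 + £5,100 = £18,480
Costs and fees: 10% of £18,480 = £1,848
Total recovery: £18,480 + £1,848 = £20,328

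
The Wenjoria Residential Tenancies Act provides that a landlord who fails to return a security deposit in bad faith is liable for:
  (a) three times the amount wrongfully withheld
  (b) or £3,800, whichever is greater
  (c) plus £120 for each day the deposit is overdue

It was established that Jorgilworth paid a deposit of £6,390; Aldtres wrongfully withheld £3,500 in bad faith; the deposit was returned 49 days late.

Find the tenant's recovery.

Trebled: 3 × £3,500 = £10,500
Minimum £3,800: £10,500 meets the minimum, no increase.
Late-return penalty: 49 × £120 = £5,880
Damages plus late penalty: £10,500 + £5,880 = £16,380

Recovery: £16,380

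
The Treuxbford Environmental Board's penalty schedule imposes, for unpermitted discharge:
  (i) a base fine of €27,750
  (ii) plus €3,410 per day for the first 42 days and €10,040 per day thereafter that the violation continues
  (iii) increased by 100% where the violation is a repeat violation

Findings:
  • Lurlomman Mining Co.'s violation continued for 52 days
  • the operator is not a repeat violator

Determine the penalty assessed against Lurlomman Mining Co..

First 42 days: 42 × €3,410 = €143,220
Remaining days: (52 − 42) × €10,040 = €100,400
Per-day component: €143,220 + €100,400 = €243,620
Base plus per-day: €27,750 + €243,620 = €271,370
The operator is not a repeat violator: no 100% increase.

Civil penalty: €271,370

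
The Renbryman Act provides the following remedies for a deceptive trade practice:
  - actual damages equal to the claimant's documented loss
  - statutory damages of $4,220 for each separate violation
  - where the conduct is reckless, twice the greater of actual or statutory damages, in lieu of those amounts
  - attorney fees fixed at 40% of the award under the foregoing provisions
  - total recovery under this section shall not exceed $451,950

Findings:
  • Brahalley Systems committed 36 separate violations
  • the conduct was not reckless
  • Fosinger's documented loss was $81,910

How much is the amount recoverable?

Statutory damages: 36 × $4,220 = $151,920
Conduct not reckless: the in-lieu enhancement does not apply.
Actual plus statutory damages: $81,910 + $151,920 = $233,830
Attorney fees: 40% of $233,830 = $93,532
Total before cap: $233,830 + $93,532 = $327,362
Cap at $451,950: $327,362 is within the cap, no reduction.

Total recovery: $327,362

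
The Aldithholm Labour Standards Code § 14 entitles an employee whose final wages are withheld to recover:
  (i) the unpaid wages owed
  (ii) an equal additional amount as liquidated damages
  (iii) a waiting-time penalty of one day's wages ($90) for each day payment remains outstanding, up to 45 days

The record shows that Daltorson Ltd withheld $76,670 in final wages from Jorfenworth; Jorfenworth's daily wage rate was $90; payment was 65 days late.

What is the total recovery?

Liquidated damages (equal amount): $76,670
Penalty days: min(65, 45) = 45
Waiting-time penalty: 45 × $90 = $4,050
Total award: $76,670 + $76,670 + $4,050 = $157,390

$157,390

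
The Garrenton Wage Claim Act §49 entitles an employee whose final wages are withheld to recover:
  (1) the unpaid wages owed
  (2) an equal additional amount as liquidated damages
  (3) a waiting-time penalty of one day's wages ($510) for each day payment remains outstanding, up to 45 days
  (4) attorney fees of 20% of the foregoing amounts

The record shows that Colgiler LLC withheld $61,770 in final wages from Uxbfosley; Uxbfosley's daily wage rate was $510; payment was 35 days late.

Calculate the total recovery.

Liquidated damages (equal amount): $61,770
Penalty days: min(35, 45) = 35
Waiting-time penalty: 35 × $510 = $17,850
Subtotal: $61,770 + $61,770 + $17,850 = $141,390
Attorney fees: 20% of $141,390 = $28,278
Total award: $141,390 + $28,278 = $169,668

$169,668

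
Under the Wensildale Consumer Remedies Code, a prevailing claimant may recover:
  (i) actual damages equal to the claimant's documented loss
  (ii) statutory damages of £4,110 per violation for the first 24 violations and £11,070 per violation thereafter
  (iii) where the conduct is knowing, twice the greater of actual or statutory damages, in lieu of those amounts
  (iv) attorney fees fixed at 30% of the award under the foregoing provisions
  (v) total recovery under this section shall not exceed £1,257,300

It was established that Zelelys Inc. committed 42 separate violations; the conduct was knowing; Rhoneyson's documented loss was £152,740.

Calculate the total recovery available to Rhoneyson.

First 24 violations: 24 × £4,110 = £98,640
Remaining violations: (42 − 24) × £11,070 = £199,260
Statutory damages: £98,640 + £199,260 = £297,900
Greater of actual damages (£152,740) or statutory damages (£297,900): £297,900
Doubled: 2 × £297,900 = £595,800
Attorney fees: 30% of £595,800 = £178,740
Total before cap: £595,800 + £178,740 = £774,540
Cap at £1,257,300: £774,540 is within the cap, no reduction.

Total recovery: £774,540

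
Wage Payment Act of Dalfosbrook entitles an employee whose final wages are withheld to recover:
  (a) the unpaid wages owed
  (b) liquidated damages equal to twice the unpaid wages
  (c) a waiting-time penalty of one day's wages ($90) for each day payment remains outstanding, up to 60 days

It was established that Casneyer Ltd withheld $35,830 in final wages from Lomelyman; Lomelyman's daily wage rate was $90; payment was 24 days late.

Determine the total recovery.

Doubled: 2 × $35,830 = $71,660
Penalty days: min(24, 60) = 24
Waiting-time penalty: 24 × $90 = $2,160
Total award: $35,830 + $71,660 + $2,160 = $109,650

Total award: $109,650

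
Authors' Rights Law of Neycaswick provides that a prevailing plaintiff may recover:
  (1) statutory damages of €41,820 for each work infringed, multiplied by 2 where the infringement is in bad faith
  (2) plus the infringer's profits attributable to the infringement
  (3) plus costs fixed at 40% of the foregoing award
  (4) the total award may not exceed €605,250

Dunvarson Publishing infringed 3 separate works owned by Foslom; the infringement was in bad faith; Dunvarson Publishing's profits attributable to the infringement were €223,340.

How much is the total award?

€605,250

Statutory damages: 3 × €41,820 = €125,460
Doubled: 2 × €125,460 = €250,920
Combined award: €250,920 + €223,340 = €474,260
Costs: 40% of €474,260 = €189,704
Award plus costs: €474,260 + €189,704 = €663,964
Cap at €605,250: €663,964 exceeds the cap → €605,250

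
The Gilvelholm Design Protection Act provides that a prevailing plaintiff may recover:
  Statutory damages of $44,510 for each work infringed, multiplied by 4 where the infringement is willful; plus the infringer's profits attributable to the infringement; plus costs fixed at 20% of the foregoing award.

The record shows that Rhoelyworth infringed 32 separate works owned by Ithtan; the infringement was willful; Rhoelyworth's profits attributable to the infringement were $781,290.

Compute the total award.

Statutory damages: 32 × $44,510 = $1,424,320
Multiplied by 4: 4 × $1,424,320 = $5,697,280
Combined award: $5,697,280 + $781,290 = $6,478,570
Costs: 20% of $6,478,570 = $1,295,714
Award plus costs: $6,478,570 + $1,295,714 = $7,774,284

$7,774,284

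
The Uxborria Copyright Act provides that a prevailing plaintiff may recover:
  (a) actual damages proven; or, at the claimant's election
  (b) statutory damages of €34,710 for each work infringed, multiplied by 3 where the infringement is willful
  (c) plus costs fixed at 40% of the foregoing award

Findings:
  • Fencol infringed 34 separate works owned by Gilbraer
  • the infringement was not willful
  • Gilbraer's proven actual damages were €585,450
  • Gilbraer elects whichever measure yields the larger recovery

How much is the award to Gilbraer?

Award: €1,652,196

Statutory damages: 34 × €34,710 = €1,180,140
Infringement not willful: no ×3 enhancement.
Greater of actual damages (€585,450) or statutory damages (€1,180,140): €1,180,140
Costs: 40% of €1,180,140 = €472,056
Award plus costs: €1,180,140 + €472,056 = €1,652,196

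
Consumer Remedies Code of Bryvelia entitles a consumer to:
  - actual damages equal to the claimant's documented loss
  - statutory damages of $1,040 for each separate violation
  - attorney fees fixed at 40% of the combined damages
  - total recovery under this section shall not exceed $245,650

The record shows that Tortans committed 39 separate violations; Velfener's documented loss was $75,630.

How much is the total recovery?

$162,666

Statutory damages: 39 × $1,040 = $40,560
Combined damages: $75,630 + $40,560 = $116,190
Attorney fees: 40% of $116,190 = $46,476
Total before cap: $116,190 + $46,476 = $162,666
Cap at $245,650: $162,666 is within the cap, no reduction.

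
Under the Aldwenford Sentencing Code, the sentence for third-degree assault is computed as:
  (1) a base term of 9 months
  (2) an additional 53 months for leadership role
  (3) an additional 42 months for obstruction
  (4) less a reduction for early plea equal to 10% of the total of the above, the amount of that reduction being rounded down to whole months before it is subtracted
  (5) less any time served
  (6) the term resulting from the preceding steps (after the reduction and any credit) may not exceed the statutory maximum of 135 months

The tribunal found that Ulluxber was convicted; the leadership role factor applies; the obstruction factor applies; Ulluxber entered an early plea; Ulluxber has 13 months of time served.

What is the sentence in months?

Leadership role enhancement: +53 months
Obstruction enhancement: +42 months
Adjusted term: 9 months + 53 months + 42 months = 104 months
Early plea reduction: 10% of 104 months = 10 months (rounded down)
After reduction: 104 − 10 = 94 months
Less time served: 94 months − 13 months = 81 months
Cap at 135 months: 81 months is within the cap, no reduction.

81 months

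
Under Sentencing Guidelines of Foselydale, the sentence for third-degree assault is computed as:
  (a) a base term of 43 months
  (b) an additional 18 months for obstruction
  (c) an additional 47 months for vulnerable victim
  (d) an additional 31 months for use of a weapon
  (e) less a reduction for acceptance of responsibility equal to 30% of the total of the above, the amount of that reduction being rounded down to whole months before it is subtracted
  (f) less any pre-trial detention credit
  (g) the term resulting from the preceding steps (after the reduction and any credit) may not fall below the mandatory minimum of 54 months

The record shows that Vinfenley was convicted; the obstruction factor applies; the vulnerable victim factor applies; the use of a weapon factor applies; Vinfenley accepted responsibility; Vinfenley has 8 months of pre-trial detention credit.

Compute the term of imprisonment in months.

Obstruction enhancement: +18 months
Vulnerable victim enhancement: +47 months
Use of a weapon enhancement: +31 months
Adjusted term: 43 months + 18 months + 47 months + 31 months = 139 months
Acceptance of responsibility reduction: 30% of 139 months = 41 months (rounded down)
After reduction: 139 − 41 = 98 months
Less pre-trial detention credit: 98 months − 8 months = 90 months
Minimum 54 months: 90 months meets the minimum, no increase.

90 months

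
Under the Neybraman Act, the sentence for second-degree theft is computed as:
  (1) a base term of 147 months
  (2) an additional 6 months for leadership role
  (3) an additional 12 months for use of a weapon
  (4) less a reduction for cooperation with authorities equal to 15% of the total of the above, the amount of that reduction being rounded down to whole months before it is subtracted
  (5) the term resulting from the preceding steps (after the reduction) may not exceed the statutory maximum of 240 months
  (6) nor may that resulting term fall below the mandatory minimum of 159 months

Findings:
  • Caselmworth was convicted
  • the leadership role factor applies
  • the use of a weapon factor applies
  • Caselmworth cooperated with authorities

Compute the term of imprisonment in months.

Leadership role enhancement: +6 months
Use of a weapon enhancement: +12 months
Adjusted term: 147 months + 6 months + 12 months = 165 months
Cooperation with authorities reduction: 15% of 165 months = 24 months (rounded down)
After reduction: 165 − 24 = 141 months
Cap at 240 months: 141 months is within the cap, no reduction.
Minimum 159 months: 141 months is below the minimum → 159 months

159 months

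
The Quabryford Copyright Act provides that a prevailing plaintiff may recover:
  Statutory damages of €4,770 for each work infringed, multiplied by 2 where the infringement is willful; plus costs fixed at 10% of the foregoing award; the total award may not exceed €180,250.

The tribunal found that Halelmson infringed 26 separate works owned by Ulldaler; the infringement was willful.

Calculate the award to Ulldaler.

Statutory damages: 26 × €4,770 = €124,020
Doubled: 2 × €124,020 = €248,040
Costs: 10% of €248,040 = €24,804
Award plus costs: €248,040 + €24,804 = €272,844
Cap at €180,250: €272,844 exceeds the cap → €180,250

€180,250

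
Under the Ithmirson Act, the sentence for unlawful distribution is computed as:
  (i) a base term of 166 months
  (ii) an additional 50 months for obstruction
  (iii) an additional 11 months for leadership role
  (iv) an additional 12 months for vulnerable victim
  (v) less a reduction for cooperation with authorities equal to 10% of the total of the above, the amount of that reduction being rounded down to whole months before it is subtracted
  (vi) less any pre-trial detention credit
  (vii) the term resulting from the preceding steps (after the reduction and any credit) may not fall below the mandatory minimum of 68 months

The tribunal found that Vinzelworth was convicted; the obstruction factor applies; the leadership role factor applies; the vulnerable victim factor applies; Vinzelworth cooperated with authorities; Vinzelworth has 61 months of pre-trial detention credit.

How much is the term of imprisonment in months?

Obstruction enhancement: +50 months
Leadership role enhancement: +11 months
Vulnerable victim enhancement: +12 months
Adjusted term: 166 months + 50 months + 11 months + 12 months = 239 months
Cooperation with authorities reduction: 10% of 239 months = 23 months (rounded down)
After reduction: 239 − 23 = 216 months
Less pre-trial detention credit: 216 months − 61 months = 155 months
Minimum 68 months: 155 months meets the minimum, no increase.

155 months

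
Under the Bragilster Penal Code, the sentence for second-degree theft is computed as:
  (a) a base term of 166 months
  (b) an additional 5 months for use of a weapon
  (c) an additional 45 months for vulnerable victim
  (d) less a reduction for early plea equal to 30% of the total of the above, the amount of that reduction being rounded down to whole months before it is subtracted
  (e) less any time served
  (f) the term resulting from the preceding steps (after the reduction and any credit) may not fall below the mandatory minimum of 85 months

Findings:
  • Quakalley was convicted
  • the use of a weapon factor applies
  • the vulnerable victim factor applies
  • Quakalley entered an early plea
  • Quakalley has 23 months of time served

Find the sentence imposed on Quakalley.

Use of a weapon enhancement: +5 months
Vulnerable victim enhancement: +45 months
Adjusted term: 166 months + 5 months + 45 months = 216 months
Early plea reduction: 30% of 216 months = 64 months (rounded down)
After reduction: 216 − 64 = 152 months
Less time served: 152 months − 23 months = 129 months
Minimum 85 months: 129 months meets the minimum, no increase.

129 months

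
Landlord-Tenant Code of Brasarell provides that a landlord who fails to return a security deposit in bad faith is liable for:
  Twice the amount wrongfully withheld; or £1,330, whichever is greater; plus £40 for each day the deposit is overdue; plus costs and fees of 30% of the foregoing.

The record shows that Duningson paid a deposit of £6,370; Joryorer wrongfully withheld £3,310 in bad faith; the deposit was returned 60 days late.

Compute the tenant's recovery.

Recovery: £11,726

Doubled: 2 × £3,310 = £6,620
Minimum £1,330: £6,620 meets the minimum, no increase.
Late-return penalty: 60 × £40 = £2,400
Damages plus late penalty: £6,620 + £2,400 = £9,020
Costs and fees: 30% of £9,020 = £2,706
Total recovery: £9,020 + £2,706 = £11,726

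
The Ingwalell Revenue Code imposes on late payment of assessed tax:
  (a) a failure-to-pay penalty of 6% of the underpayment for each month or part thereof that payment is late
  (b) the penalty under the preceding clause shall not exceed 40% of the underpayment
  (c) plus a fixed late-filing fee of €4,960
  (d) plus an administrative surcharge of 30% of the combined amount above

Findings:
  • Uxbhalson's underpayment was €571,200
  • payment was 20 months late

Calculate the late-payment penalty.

Penalty: €303,472

Accrued rate: 6% × 20 = 120%, capped at 40% → 40%
Failure-to-pay penalty: 40% of €571,200 = €228,480
Penalty before surcharge: €228,480 + €4,960 = €233,440
Administrative surcharge: 30% of €233,440 = €70,032
Total penalty: €233,440 + €70,032 = €303,472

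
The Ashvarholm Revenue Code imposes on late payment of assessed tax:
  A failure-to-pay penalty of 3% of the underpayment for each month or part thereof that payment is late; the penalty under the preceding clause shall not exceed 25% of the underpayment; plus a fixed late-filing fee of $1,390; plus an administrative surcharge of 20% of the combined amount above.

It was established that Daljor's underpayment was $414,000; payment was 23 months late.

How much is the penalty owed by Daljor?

Accrued rate: 3% × 23 = 69%, capped at 25% → 25%
Failure-to-pay penalty: 25% of $414,000 = $103,500
Penalty before surcharge: $103,500 + $1,390 = $104,890
Administrative surcharge: 20% of $104,890 = $20,978
Total penalty: $104,890 + $20,978 = $125,868

Penalty: $125,868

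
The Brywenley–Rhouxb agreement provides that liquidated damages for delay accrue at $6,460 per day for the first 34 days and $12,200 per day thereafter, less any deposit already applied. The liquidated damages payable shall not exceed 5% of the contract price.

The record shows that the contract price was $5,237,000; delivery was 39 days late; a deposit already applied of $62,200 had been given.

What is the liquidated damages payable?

First 34 days: 34 × $6,460 = $219,640
Remaining days: (39 − 34) × $12,200 = $61,000
Accrued per-day damages: $219,640 + $61,000 = $280,640
Less deposit already applied: $280,640 − $62,200 = $218,440
Cap: 5% of $5,237,000 = $261,850
Cap at $261,850: $218,440 is within the cap, no reduction.

$218,440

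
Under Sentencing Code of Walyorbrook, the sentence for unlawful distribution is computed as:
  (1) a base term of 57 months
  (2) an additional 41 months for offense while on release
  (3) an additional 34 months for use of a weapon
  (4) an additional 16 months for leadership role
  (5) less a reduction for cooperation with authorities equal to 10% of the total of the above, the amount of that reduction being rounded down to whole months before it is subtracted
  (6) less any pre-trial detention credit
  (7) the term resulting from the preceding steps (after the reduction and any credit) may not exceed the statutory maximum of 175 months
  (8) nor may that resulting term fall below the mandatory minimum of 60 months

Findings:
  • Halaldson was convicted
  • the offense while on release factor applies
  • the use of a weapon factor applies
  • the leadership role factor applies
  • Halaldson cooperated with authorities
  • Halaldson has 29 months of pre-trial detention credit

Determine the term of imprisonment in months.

Sentence: 105 months

Offense while on release enhancement: +41 months
Use of a weapon enhancement: +34 months
Leadership role enhancement: +16 months
Adjusted term: 57 months + 41 months + 34 months + 16 months = 148 months
Cooperation with authorities reduction: 10% of 148 months = 14 months (rounded down)
After reduction: 148 − 14 = 134 months
Less pre-trial detention credit: 134 months − 29 months = 105 months
Cap at 175 months: 105 months is within the cap, no reduction.
Minimum 60 months: 105 months meets the minimum, no increase.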